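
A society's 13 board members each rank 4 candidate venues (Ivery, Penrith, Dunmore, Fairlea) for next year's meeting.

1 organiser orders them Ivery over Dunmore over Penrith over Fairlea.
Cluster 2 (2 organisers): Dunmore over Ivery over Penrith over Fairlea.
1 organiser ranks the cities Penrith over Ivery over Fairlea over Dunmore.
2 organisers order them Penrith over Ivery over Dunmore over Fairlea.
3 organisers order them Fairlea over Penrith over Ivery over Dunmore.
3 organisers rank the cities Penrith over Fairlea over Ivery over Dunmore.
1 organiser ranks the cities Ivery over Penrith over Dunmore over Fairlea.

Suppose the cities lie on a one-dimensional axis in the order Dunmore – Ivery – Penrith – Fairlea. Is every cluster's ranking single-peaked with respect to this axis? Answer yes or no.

Axis positions: Dunmore=1, Ivery=2, Penrith=3, Fairlea=4.
Cluster 1 (peak Ivery at position 2): ranking walks positions 2-1-3-4, expanding outward from the peak — single-peaked.
Cluster 2 (peak Dunmore at position 1): ranking walks positions 1-2-3-4, expanding outward from the peak — single-peaked.
Cluster 3 (peak Penrith at position 3): ranking walks positions 3-2-4-1, expanding outward from the peak — single-peaked.
Cluster 4 (peak Penrith at position 3): ranking walks positions 3-2-1-4, expanding outward from the peak — single-peaked.
Cluster 5 (peak Fairlea at position 4): ranking walks positions 4-3-2-1, expanding outward from the peak — single-peaked.
Cluster 6 (peak Penrith at position 3): ranking walks positions 3-4-2-1, expanding outward from the peak — single-peaked.
Cluster 7 (peak Ivery at position 2): ranking walks positions 2-3-1-4, expanding outward from the peak — single-peaked.
Every ranking is single-peaked on this axis.

yes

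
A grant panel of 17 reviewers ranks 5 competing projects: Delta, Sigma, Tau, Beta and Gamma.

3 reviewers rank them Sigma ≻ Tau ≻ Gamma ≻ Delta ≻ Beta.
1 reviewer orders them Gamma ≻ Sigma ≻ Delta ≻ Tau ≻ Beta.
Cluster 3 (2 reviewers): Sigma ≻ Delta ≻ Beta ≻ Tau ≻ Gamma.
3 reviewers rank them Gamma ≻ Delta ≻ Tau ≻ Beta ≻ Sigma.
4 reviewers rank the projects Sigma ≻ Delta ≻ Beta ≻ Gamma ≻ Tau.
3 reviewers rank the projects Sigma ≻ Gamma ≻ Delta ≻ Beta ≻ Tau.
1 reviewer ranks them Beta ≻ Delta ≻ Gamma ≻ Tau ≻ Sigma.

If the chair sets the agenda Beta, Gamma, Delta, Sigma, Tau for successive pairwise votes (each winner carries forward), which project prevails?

Sigma

Round 1: Beta vs Gamma — 7–10, Gamma advances.
Round 2: Gamma vs Delta — 10–7, Gamma advances.
Round 3: Gamma vs Sigma — 5–12, Sigma advances.
Round 4: Sigma vs Tau — 13–4, Sigma advances.
The agenda winner is Sigma.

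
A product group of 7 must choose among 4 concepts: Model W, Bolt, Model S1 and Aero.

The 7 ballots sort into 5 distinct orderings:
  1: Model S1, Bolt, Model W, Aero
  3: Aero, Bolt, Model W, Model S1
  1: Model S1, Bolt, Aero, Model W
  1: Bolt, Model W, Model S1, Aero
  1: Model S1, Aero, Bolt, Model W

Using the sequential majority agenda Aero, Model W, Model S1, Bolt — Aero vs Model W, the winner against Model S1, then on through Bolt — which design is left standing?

Bolt

Round 1: Aero vs Model W — 5–2, Aero advances.
Round 2: Aero vs Model S1 — 3–4, Model S1 advances.
Round 3: Model S1 vs Bolt — 3–4, Bolt advances.
The agenda winner is Bolt.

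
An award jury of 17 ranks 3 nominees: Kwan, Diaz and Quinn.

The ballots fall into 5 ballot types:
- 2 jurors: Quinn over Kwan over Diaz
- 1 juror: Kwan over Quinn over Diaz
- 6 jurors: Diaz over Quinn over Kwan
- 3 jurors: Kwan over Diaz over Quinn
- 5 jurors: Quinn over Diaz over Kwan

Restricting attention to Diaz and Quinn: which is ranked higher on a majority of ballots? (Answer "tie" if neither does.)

Ballots ranking Diaz above Quinn: 6 + 3 = 9.
Ballots ranking Quinn above Diaz: 17 − 9 = 8.
Diaz wins the head-to-head 9–8.

Diaz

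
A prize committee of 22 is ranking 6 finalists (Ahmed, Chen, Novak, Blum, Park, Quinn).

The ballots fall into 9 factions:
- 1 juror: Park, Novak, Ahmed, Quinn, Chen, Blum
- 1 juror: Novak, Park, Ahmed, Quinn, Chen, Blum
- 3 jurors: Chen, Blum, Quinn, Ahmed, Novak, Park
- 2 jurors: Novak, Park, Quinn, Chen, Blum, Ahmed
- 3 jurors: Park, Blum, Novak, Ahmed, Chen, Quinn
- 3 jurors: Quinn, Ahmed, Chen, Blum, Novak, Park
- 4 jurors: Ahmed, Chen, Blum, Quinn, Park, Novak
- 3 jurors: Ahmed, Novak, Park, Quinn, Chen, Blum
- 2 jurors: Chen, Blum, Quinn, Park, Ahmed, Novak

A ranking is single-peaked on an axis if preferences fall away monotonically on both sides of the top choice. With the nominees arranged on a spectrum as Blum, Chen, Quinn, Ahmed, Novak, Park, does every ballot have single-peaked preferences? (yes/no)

Axis positions: Blum=1, Chen=2, Quinn=3, Ahmed=4, Novak=5, Park=6.
Faction 1 (peak Park at position 6): ranking walks positions 6-5-4-3-2-1, expanding outward from the peak — single-peaked.
Faction 2 (peak Novak at position 5): ranking walks positions 5-6-4-3-2-1, expanding outward from the peak — single-peaked.
Faction 3 (peak Chen at position 2): ranking walks positions 2-1-3-4-5-6, expanding outward from the peak — single-peaked.
Faction 4: ranking walks positions 5-6-3-2-1-4; Quinn is ranked above Ahmed even though Ahmed lies between Quinn and the peak Novak on the axis — preferences dip and rise again. Not single-peaked.
Faction 5: ranking walks positions 6-1-5-4-2-3; Blum is ranked above Novak even though Novak lies between Blum and the peak Park on the axis — preferences dip and rise again. Not single-peaked.
Faction 6 (peak Quinn at position 3): ranking walks positions 3-4-2-1-5-6, expanding outward from the peak — single-peaked.
Faction 7: ranking walks positions 4-2-1-3-6-5; Chen is ranked above Quinn even though Quinn lies between Chen and the peak Ahmed on the axis — preferences dip and rise again. Not single-peaked.
Faction 8 (peak Ahmed at position 4): ranking walks positions 4-5-6-3-2-1, expanding outward from the peak — single-peaked.
Faction 9: ranking walks positions 2-1-3-6-4-5; Park is ranked above Ahmed even though Ahmed lies between Park and the peak Chen on the axis — preferences dip and rise again. Not single-peaked.
Faction 4 violates single-peakedness, so the profile is not single-peaked on this axis.

no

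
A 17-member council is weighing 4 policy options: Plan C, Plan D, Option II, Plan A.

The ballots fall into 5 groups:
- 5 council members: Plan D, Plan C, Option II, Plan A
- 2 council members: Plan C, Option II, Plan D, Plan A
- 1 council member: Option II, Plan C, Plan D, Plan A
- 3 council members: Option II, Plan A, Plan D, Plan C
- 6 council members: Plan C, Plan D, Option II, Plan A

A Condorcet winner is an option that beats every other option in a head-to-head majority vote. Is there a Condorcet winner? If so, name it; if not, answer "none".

Pairwise majorities:
Plan C vs Plan D: Plan C preferred on 2+1+6 = 9 ballots; Plan C wins 9–8.
Plan C vs Option II: 5+2+6 = 13 for Plan C, 4 for Option II — Plan C by 13–4.
Plan C vs Plan A: 14 to 3, Plan C.
Plan D vs Option II: 11 to 6, Plan D.
Plan D vs Plan A: Plan D is ranked higher on 5+2+1+6 = 14 ballots, Plan A on 3. Plan D wins 14–3.
Option II vs Plan A: Option II preferred on 5+2+1+3+6 = 17 ballots; Option II wins 17–0.
Only Plan C has no losses; Plan C is the Condorcet winner.

Plan C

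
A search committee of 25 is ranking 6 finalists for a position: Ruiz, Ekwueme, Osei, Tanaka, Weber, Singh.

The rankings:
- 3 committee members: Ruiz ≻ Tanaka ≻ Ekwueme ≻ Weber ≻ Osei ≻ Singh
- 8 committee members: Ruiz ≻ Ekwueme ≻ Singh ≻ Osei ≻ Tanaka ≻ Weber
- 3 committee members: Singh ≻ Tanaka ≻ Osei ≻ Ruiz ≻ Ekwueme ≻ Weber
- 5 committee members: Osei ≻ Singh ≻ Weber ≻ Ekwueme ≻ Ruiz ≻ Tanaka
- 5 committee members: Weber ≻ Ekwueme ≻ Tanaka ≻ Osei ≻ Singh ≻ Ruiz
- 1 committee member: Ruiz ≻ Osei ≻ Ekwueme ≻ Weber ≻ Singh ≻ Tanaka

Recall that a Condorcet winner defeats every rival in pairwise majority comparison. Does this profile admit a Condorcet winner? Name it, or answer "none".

Pairwise majorities:
Ruiz vs Ekwueme: Ruiz, 15–10.
Ruiz vs Osei: Osei, 13–12.
Ruiz vs Tanaka: Ruiz, 17–8.
Ruiz vs Weber: Ruiz wins 15–10.
Ruiz vs Singh: Singh, 13–12.
Ekwueme vs Osei: Ekwueme wins 16–9.
Ekwueme–Tanaka: Ekwueme 19–6.
Ekwueme–Weber: Ekwueme 15–10.
Ekwueme vs Singh: Ekwueme, 17–8.
Osei vs Tanaka: Osei, 14–11.
Osei vs Weber: Osei wins 17–8.
Osei–Singh: Osei 14–11.
Tanaka–Weber: Tanaka 14–11.
Tanaka vs Singh: Singh, 17–8.
Weber vs Singh: Singh, 16–9.
Every candidate loses at least once (Ruiz loses to Osei; Ekwueme loses to Ruiz; Osei loses to Ekwueme; Tanaka loses to Ruiz; Weber loses to Ruiz; Singh loses to Ekwueme). The majority relation contains the cycle Ruiz beats Ekwueme beats Osei beats Ruiz, so there is no Condorcet winner.

none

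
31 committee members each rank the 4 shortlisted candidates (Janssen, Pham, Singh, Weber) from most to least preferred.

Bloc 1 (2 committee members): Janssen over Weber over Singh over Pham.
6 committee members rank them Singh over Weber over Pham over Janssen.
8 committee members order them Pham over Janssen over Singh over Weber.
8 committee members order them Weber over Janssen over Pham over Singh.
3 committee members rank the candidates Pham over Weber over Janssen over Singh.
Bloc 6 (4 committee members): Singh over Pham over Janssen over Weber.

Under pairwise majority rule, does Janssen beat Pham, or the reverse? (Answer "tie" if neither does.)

Ballots ranking Janssen above Pham: 2 + 8 = 10.
Ballots ranking Pham above Janssen: 31 − 10 = 21.
Pham wins the head-to-head 21–10.

Pham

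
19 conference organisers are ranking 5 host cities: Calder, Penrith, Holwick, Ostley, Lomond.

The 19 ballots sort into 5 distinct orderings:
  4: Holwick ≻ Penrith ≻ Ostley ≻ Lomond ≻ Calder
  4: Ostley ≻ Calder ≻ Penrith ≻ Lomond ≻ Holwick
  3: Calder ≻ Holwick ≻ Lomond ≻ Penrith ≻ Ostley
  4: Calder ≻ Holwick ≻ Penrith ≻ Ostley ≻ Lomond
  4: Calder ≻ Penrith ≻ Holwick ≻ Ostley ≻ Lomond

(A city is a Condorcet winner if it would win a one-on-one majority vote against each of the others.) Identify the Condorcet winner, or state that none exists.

Calder

Check each pair by majority over 19 ballots:
Calder vs Penrith: Calder is ranked higher on 4+3+4+4 = 15 ballots, Penrith on 4. Calder wins 15–4.
Calder vs Holwick: Calder preferred on 4+3+4+4 = 15 ballots; Calder wins 15–4.
Calder vs Ostley: 3+4+4 = 11 for Calder, 8 for Ostley — Calder by 11–8.
Calder vs Lomond: Calder is ranked higher on 4+3+4+4 = 15 ballots, Lomond on 4. Calder wins 15–4.
Penrith vs Holwick: 8 to 11, Holwick.
Penrith vs Ostley: 15 to 4, Penrith.
Penrith vs Lomond: 4+4+4+4 = 16 for Penrith, 3 for Lomond — Penrith by 16–3.
Holwick vs Ostley: 15 to 4, Holwick.
Holwick vs Lomond: Holwick preferred on 4+3+4+4 = 15 ballots; Holwick wins 15–4.
Ostley vs Lomond: Ostley preferred on 4+4+4+4 = 16 ballots; Ostley wins 16–3.
Calder beats each of Penrith, Holwick, Ostley, Lomond — Calder is the Condorcet winner.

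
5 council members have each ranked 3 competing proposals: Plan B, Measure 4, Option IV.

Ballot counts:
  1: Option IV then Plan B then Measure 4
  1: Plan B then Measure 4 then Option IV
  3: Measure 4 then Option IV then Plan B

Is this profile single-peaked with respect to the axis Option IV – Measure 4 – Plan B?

no

Axis positions: Option IV=1, Measure 4=2, Plan B=3.
Ballot type 1: ranking walks positions 1-3-2; Plan B is ranked above Measure 4 even though Measure 4 lies between Plan B and the peak Option IV on the axis — preferences dip and rise again. Not single-peaked.
Ballot type 2 (peak Plan B at position 3): ranking walks positions 3-2-1, expanding outward from the peak — single-peaked.
Ballot type 3 (peak Measure 4 at position 2): ranking walks positions 2-1-3, expanding outward from the peak — single-peaked.
Ballot type 1 violates single-peakedness, so the profile is not single-peaked on this axis.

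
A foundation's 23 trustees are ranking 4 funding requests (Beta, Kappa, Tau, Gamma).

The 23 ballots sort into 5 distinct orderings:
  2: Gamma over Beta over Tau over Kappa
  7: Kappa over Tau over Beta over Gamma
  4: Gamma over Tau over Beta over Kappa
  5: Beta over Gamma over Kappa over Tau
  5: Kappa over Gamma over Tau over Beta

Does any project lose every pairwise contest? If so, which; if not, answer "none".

none

Pairwise majorities:
Beta–Kappa: Kappa 12–11.
Beta vs Tau: Tau, 16–7.
Beta vs Gamma: Beta wins 12–11.
Kappa–Tau: Kappa 17–6.
Kappa vs Gamma: 7+5 = 12 for Kappa, 11 for Gamma — Kappa by 12–11.
Tau vs Gamma: Gamma wins 16–7.
Each project has at least one pairwise win (Beta beats Gamma; Kappa beats Beta; Tau beats Beta; Gamma beats Tau) — no Condorcet loser.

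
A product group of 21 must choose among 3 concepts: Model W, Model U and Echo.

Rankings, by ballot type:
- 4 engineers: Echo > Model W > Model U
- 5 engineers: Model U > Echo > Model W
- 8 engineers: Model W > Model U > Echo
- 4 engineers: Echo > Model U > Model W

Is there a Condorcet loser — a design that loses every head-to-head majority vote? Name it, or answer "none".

Head-to-head results (21 engineers):
Model W vs Model U: Model W preferred on 4+8 = 12 ballots; Model W wins 12–9.
Model W vs Echo: Model W is ranked higher on 8 ballots, Echo on 13. Echo wins 13–8.
Model U vs Echo: 5+8 = 13 for Model U, 8 for Echo — Model U by 13–8.
Each design has at least one pairwise win (Model W beats Model U; Model U beats Echo; Echo beats Model W) — no Condorcet loser.

none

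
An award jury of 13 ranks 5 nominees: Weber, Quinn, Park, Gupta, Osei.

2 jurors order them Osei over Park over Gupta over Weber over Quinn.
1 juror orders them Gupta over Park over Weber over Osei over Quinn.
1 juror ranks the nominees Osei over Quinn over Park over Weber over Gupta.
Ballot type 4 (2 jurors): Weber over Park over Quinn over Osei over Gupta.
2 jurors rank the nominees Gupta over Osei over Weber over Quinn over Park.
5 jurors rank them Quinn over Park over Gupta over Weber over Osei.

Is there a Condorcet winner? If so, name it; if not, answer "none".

Pairwise majorities:
Weber vs Quinn: Weber wins 7–6.
Weber vs Park: 2+2 = 4 for Weber, 9 for Park — Park by 9–4.
Weber vs Gupta: Gupta wins 10–3.
Weber vs Osei: Weber wins 8–5.
Quinn vs Park: Quinn preferred on 1+2+5 = 8 ballots; Quinn wins 8–5.
Quinn vs Gupta: 8 to 5, Quinn.
Quinn vs Osei: Quinn is ranked higher on 2+5 = 7 ballots, Osei on 6. Quinn wins 7–6.
Park vs Gupta: Park, 10–3.
Park–Osei: Park 8–5.
Gupta–Osei: Gupta 8–5.
No nominee is unbeaten: Weber loses to Park; Quinn loses to Weber; Park loses to Quinn; Gupta loses to Quinn; Osei loses to Weber. In particular Weber → Quinn → Park → Weber is a majority cycle — no Condorcet winner exists.

none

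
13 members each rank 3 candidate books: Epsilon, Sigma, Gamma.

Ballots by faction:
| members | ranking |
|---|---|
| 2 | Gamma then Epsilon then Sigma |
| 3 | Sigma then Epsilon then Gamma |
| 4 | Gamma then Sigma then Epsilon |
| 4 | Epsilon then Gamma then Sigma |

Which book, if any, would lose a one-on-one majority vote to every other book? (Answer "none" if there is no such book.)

none

Pairwise majorities:
Epsilon vs Sigma: 6 to 7, Sigma.
Epsilon vs Gamma: Epsilon is ranked higher on 3+4 = 7 ballots, Gamma on 6. Epsilon wins 7–6.
Sigma vs Gamma: Sigma is ranked higher on 3 ballots, Gamma on 10. Gamma wins 10–3.
No book is winless: Epsilon beats Gamma; Sigma beats Epsilon; Gamma beats Sigma. There is no Condorcet loser.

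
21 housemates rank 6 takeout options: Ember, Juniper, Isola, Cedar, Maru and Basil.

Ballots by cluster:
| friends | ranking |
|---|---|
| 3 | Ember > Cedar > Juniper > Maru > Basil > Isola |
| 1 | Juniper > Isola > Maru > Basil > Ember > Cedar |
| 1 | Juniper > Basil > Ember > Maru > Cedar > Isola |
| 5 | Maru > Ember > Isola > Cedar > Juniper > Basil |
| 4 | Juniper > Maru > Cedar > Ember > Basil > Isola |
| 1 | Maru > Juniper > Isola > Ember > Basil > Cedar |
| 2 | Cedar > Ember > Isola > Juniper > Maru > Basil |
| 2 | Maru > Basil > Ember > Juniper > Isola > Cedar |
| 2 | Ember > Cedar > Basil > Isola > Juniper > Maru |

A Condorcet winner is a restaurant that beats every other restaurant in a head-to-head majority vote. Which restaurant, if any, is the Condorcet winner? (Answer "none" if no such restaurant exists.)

Check each pair by majority over 21 ballots:
Ember vs Juniper: Ember wins 14–7.
Ember vs Isola: Ember, 19–2.
Ember vs Cedar: Ember wins 15–6.
Ember vs Maru: Maru wins 13–8.
Ember vs Basil: Ember wins 17–4.
Juniper–Isola: Juniper 12–9.
Juniper–Cedar: Cedar 12–9.
Juniper–Maru: Juniper 13–8.
Juniper vs Basil: Juniper wins 17–4.
Isola vs Cedar: Cedar, 12–9.
Isola–Maru: Maru 16–5.
Isola–Basil: Basil 12–9.
Cedar vs Maru: Maru, 14–7.
Cedar vs Basil: Cedar, 16–5.
Maru–Basil: Maru 18–3.
No restaurant is unbeaten: Ember loses to Maru; Juniper loses to Ember; Isola loses to Ember; Cedar loses to Ember; Maru loses to Juniper; Basil loses to Ember. In particular Ember → Juniper → Maru → Ember is a majority cycle — no Condorcet winner exists.

none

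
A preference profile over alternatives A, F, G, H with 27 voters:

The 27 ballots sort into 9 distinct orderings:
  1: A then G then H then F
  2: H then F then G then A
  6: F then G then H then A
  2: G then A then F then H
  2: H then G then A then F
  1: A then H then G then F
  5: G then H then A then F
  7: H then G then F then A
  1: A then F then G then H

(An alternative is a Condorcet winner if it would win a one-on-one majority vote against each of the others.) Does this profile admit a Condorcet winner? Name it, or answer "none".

Head-to-head results (27 voters):
A vs F: A is ranked higher on 1+2+2+1+5+1 = 12 ballots, F on 15. F wins 15–12.
A vs G: G, 24–3.
A–H: H 22–5.
F–G: G 18–9.
F vs H: F preferred on 6+2+1 = 9 ballots; H wins 18–9.
G vs H: G wins 15–12.
G defeats every rival head-to-head and is the Condorcet winner.

G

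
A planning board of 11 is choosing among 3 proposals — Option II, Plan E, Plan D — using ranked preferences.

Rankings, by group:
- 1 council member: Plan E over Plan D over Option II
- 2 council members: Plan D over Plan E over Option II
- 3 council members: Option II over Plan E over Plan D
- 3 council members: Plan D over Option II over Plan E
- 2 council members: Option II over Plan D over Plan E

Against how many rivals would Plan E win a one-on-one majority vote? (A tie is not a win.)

0

Plan E against each rival (11 council members):
Plan E–Option II: Option II 8–3.
Plan E–Plan D: Plan D 7–4.
Plan E beats no one; loses to Option II, Plan D — 0 pairwise wins.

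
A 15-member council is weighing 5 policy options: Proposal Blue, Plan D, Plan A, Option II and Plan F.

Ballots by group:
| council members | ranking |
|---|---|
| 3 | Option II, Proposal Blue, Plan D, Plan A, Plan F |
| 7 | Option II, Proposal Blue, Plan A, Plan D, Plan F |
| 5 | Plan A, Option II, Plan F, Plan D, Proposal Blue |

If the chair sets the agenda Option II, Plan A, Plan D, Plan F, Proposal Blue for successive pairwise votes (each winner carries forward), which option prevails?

Round 1: Option II vs Plan A — 10–5, Option II advances.
Round 2: Option II vs Plan D — 15–0, Option II advances.
Round 3: Option II vs Plan F — 15–0, Option II advances.
Round 4: Option II vs Proposal Blue — 15–0, Option II advances.
Option II survives the agenda.

Option II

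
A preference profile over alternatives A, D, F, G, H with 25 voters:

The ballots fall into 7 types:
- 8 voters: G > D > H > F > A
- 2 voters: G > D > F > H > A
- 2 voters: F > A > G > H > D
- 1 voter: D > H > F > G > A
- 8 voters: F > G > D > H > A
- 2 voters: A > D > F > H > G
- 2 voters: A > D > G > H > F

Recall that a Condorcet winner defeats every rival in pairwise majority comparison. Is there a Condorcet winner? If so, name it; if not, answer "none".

Check each pair by majority over 25 ballots:
A vs D: A preferred on 2+2+2 = 6 ballots; D wins 19–6.
A vs F: A is ranked higher on 2+2 = 4 ballots, F on 21. F wins 21–4.
A vs G: 2+2+2 = 6 for A, 19 for G — G by 19–6.
A vs H: 2+2+2 = 6 for A, 19 for H — H by 19–6.
D vs F: 15 to 10, D.
D vs G: 5 to 20, G.
D vs H: 8+2+1+8+2+2 = 23 for D, 2 for H — D by 23–2.
F vs G: F is ranked higher on 2+1+8+2 = 13 ballots, G on 12. F wins 13–12.
F vs H: 14 to 11, F.
G vs H: G preferred on 8+2+2+8+2 = 22 ballots; G wins 22–3.
Each alternative drops at least one matchup (A loses to D; D loses to G; F loses to D; G loses to F; H loses to D); the cycle D beats F beats G beats D rules out a Condorcet winner.

none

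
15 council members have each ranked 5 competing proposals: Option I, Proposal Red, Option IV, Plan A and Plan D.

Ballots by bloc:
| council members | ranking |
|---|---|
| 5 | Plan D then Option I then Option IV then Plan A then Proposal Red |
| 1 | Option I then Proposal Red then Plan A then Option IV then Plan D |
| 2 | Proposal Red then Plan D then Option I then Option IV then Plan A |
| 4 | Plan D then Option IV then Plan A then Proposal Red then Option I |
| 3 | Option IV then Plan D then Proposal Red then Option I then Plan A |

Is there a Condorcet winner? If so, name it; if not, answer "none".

Plan D

Head-to-head results (15 council members):
Option I vs Proposal Red: 6 to 9, Proposal Red.
Option I vs Option IV: Option I preferred on 5+1+2 = 8 ballots; Option I wins 8–7.
Option I vs Plan A: Option I preferred on 5+1+2+3 = 11 ballots; Option I wins 11–4.
Option I vs Plan D: 1 for Option I, 14 for Plan D — Plan D by 14–1.
Proposal Red vs Option IV: Proposal Red preferred on 1+2 = 3 ballots; Option IV wins 12–3.
Proposal Red vs Plan A: 6 to 9, Plan A.
Proposal Red vs Plan D: Proposal Red is ranked higher on 1+2 = 3 ballots, Plan D on 12. Plan D wins 12–3.
Option IV vs Plan A: Option IV is ranked higher on 5+2+4+3 = 14 ballots, Plan A on 1. Option IV wins 14–1.
Option IV vs Plan D: 1+3 = 4 for Option IV, 11 for Plan D — Plan D by 11–4.
Plan A vs Plan D: Plan A preferred on 1 ballot; Plan D wins 14–1.
Only Plan D has no losses; Plan D is the Condorcet winner.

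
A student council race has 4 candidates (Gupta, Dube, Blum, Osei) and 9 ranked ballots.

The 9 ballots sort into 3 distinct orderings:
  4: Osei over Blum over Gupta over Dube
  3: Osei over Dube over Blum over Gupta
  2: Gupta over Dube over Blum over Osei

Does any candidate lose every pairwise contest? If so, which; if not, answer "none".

none

Head-to-head results (9 voters):
Gupta vs Dube: Gupta, 6–3.
Gupta vs Blum: 2 for Gupta, 7 for Blum — Blum by 7–2.
Gupta vs Osei: Gupta preferred on 2 ballots; Osei wins 7–2.
Dube vs Blum: Dube, 5–4.
Dube vs Osei: Dube is ranked higher on 2 ballots, Osei on 7. Osei wins 7–2.
Blum vs Osei: Blum preferred on 2 ballots; Osei wins 7–2.
Each candidate has at least one pairwise win (Gupta beats Dube; Dube beats Blum; Blum beats Gupta; Osei beats Gupta) — no Condorcet loser.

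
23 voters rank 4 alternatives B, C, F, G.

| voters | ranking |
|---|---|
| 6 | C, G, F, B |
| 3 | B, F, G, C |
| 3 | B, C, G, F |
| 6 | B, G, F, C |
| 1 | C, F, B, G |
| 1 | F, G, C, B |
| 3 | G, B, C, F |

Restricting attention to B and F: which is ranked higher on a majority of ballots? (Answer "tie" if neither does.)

Ballots ranking B above F: 3 + 3 + 6 + 3 = 15.
Ballots ranking F above B: 23 − 15 = 8.
B wins the head-to-head 15–8.

B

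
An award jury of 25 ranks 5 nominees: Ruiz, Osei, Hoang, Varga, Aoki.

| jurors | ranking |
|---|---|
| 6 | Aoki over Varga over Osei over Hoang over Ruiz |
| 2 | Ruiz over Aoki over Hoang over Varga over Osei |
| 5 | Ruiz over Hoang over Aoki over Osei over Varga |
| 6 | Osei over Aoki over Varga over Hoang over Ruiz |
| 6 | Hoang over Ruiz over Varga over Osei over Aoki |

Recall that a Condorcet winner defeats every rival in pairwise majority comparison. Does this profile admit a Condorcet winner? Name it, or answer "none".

Check each pair by majority over 25 ballots:
Ruiz vs Osei: 2+5+6 = 13 for Ruiz, 12 for Osei — Ruiz by 13–12.
Ruiz vs Hoang: Ruiz preferred on 2+5 = 7 ballots; Hoang wins 18–7.
Ruiz vs Varga: 2+5+6 = 13 for Ruiz, 12 for Varga — Ruiz by 13–12.
Ruiz vs Aoki: 13 to 12, Ruiz.
Osei vs Hoang: Osei preferred on 6+6 = 12 ballots; Hoang wins 13–12.
Osei vs Varga: Osei preferred on 5+6 = 11 ballots; Varga wins 14–11.
Osei vs Aoki: Osei is ranked higher on 6+6 = 12 ballots, Aoki on 13. Aoki wins 13–12.
Hoang vs Varga: Hoang preferred on 2+5+6 = 13 ballots; Hoang wins 13–12.
Hoang vs Aoki: Hoang preferred on 5+6 = 11 ballots; Aoki wins 14–11.
Varga vs Aoki: 6 for Varga, 19 for Aoki — Aoki by 19–6.
Each nominee drops at least one matchup (Ruiz loses to Hoang; Osei loses to Ruiz; Hoang loses to Aoki; Varga loses to Ruiz; Aoki loses to Ruiz); the cycle Ruiz beats Aoki beats Hoang beats Ruiz rules out a Condorcet winner.

none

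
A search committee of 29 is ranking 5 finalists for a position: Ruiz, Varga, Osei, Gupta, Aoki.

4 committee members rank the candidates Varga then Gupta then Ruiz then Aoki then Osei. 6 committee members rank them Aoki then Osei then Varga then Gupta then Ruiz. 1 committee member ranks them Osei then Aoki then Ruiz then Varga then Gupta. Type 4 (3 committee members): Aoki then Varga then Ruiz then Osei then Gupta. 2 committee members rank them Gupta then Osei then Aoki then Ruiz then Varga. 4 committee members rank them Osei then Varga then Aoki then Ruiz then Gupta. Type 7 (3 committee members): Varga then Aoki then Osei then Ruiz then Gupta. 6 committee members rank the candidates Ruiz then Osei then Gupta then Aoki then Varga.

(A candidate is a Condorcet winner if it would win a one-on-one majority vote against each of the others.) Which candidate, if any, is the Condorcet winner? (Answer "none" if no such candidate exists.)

Head-to-head results (29 committee members):
Ruiz vs Varga: Varga, 20–9.
Ruiz vs Osei: Osei wins 16–13.
Ruiz vs Gupta: Ruiz, 17–12.
Ruiz vs Aoki: Aoki wins 19–10.
Varga vs Osei: Osei wins 19–10.
Varga vs Gupta: Varga, 21–8.
Varga–Aoki: Aoki 18–11.
Osei–Gupta: Osei 23–6.
Osei vs Aoki: Aoki wins 16–13.
Gupta–Aoki: Aoki 17–12.
Only Aoki has no losses; Aoki is the Condorcet winner.

Aoki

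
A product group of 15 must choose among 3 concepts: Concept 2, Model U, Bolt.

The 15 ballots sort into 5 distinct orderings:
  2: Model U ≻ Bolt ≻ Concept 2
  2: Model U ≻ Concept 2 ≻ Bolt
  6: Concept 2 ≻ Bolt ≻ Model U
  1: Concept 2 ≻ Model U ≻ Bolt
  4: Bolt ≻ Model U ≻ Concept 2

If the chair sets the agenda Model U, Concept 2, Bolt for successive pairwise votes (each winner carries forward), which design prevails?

Round 1: Model U vs Concept 2 — 8–7, Model U advances.
Round 2: Model U vs Bolt — 5–10, Bolt advances.
Bolt survives the agenda.

Bolt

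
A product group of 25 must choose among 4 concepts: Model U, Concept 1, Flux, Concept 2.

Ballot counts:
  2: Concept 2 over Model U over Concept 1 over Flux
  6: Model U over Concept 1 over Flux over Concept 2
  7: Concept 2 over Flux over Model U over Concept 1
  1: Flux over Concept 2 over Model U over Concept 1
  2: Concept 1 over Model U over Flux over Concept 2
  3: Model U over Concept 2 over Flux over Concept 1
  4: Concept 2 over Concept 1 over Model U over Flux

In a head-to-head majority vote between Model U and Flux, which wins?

Model U

Ballots ranking Model U above Flux: 2 + 6 + 2 + 3 + 4 = 17.
Ballots ranking Flux above Model U: 25 − 17 = 8.
Model U wins the head-to-head 17–8.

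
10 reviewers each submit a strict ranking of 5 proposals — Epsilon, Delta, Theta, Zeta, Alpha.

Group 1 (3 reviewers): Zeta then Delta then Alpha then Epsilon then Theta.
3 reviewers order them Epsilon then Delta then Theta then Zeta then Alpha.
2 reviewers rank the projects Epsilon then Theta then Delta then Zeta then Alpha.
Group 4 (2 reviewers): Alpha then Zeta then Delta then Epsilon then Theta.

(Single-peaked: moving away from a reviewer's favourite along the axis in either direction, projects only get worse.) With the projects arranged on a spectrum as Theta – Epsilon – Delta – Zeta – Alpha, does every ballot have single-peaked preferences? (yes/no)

yes

Axis positions: Theta=1, Epsilon=2, Delta=3, Zeta=4, Alpha=5.
Group 1 (peak Zeta at position 4): ranking walks positions 4-3-5-2-1, expanding outward from the peak — single-peaked.
Group 2 (peak Epsilon at position 2): ranking walks positions 2-3-1-4-5, expanding outward from the peak — single-peaked.
Group 3 (peak Epsilon at position 2): ranking walks positions 2-1-3-4-5, expanding outward from the peak — single-peaked.
Group 4 (peak Alpha at position 5): ranking walks positions 5-4-3-2-1, expanding outward from the peak — single-peaked.
Every ranking is single-peaked on this axis.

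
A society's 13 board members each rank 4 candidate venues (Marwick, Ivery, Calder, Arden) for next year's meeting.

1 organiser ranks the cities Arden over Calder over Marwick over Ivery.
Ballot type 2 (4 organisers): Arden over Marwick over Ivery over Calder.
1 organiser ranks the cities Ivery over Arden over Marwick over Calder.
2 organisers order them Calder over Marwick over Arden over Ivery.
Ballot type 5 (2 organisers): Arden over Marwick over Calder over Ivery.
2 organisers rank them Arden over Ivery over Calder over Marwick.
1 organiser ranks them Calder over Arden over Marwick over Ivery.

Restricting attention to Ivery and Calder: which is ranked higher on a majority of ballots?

Ballots ranking Ivery above Calder: 4 + 1 + 2 = 7.
Ballots ranking Calder above Ivery: 13 − 7 = 6.
Ivery wins the head-to-head 7–6.

Ivery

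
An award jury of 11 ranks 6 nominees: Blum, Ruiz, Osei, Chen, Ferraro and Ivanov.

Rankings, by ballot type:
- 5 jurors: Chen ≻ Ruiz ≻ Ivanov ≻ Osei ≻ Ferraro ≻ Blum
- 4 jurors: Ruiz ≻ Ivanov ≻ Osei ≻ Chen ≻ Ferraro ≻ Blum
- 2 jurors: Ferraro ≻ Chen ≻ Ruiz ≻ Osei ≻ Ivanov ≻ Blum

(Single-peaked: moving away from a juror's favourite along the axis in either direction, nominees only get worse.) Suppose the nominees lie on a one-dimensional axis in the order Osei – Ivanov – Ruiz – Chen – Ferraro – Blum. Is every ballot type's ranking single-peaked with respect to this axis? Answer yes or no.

Axis positions: Osei=1, Ivanov=2, Ruiz=3, Chen=4, Ferraro=5, Blum=6.
Ballot type 1 (peak Chen at position 4): ranking walks positions 4-3-2-1-5-6, expanding outward from the peak — single-peaked.
Ballot type 2 (peak Ruiz at position 3): ranking walks positions 3-2-1-4-5-6, expanding outward from the peak — single-peaked.
Ballot type 3: ranking walks positions 5-4-3-1-2-6; Osei is ranked above Ivanov even though Ivanov lies between Osei and the peak Ferraro on the axis — preferences dip and rise again. Not single-peaked.
Ballot type 3 violates single-peakedness, so the profile is not single-peaked on this axis.

no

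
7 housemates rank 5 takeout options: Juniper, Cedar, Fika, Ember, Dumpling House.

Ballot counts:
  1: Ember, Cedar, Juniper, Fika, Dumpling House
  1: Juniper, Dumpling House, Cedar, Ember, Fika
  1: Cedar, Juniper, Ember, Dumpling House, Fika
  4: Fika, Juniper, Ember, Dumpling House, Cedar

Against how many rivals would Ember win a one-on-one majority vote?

Ember against each rival (7 friends):
Ember vs Juniper: Ember is ranked higher on 1 ballot, Juniper on 6. Juniper wins 6–1.
Ember vs Cedar: Ember, 5–2.
Ember vs Fika: 1+1+1 = 3 for Ember, 4 for Fika — Fika by 4–3.
Ember vs Dumpling House: 6 to 1, Ember.
Ember beats Cedar, Dumpling House; loses to Juniper, Fika — 2 pairwise wins.

2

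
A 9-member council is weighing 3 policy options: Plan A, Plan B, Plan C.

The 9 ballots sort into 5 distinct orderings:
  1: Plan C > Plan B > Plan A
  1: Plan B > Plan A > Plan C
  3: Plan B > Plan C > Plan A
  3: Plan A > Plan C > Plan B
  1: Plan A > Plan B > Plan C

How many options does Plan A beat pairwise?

1

Plan A against each rival (9 council members):
Plan A–Plan B: Plan B 5–4.
Plan A–Plan C: Plan A 5–4.
Plan A beats Plan C; loses to Plan B — 1 pairwise win.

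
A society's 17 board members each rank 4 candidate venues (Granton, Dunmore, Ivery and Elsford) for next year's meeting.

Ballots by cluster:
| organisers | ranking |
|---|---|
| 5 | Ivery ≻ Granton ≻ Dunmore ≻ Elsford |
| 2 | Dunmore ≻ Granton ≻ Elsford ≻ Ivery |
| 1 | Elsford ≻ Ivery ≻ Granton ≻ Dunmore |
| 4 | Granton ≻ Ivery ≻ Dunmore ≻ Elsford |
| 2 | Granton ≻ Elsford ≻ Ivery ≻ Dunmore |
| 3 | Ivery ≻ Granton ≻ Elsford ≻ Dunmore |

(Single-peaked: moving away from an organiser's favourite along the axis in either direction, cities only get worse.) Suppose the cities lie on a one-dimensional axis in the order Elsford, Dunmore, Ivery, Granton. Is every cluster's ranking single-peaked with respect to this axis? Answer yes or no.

no

Axis positions: Elsford=1, Dunmore=2, Ivery=3, Granton=4.
Cluster 1 (peak Ivery at position 3): ranking walks positions 3-4-2-1, expanding outward from the peak — single-peaked.
Cluster 2: ranking walks positions 2-4-1-3; Granton is ranked above Ivery even though Ivery lies between Granton and the peak Dunmore on the axis — preferences dip and rise again. Not single-peaked.
Cluster 3: ranking walks positions 1-3-4-2; Ivery is ranked above Dunmore even though Dunmore lies between Ivery and the peak Elsford on the axis — preferences dip and rise again. Not single-peaked.
Cluster 4 (peak Granton at position 4): ranking walks positions 4-3-2-1, expanding outward from the peak — single-peaked.
Cluster 5: ranking walks positions 4-1-3-2; Elsford is ranked above Ivery even though Ivery lies between Elsford and the peak Granton on the axis — preferences dip and rise again. Not single-peaked.
Cluster 6: ranking walks positions 3-4-1-2; Elsford is ranked above Dunmore even though Dunmore lies between Elsford and the peak Ivery on the axis — preferences dip and rise again. Not single-peaked.
Cluster 2 violates single-peakedness, so the profile is not single-peaked on this axis.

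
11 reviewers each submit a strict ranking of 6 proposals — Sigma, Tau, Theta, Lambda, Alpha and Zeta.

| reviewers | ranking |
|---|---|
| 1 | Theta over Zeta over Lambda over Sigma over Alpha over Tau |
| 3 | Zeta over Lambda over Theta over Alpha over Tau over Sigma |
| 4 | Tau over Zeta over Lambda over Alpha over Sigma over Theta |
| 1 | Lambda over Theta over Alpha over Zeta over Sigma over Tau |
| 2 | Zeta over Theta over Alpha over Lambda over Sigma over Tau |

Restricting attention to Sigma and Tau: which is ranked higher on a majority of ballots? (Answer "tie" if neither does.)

Tau

Ballots ranking Sigma above Tau: 1 + 1 + 2 = 4.
Ballots ranking Tau above Sigma: 11 − 4 = 7.
Tau wins the head-to-head 7–4.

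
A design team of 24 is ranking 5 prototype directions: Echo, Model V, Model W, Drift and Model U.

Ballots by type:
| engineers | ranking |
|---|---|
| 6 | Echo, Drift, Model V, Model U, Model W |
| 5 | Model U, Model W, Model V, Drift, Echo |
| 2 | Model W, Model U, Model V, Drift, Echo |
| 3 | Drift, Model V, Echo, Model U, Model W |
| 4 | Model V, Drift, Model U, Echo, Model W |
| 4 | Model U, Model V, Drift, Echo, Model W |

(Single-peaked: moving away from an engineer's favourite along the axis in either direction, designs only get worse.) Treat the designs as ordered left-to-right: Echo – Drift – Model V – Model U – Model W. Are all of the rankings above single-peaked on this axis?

Axis positions: Echo=1, Drift=2, Model V=3, Model U=4, Model W=5.
Type 1 (peak Echo at position 1): ranking walks positions 1-2-3-4-5, expanding outward from the peak — single-peaked.
Type 2 (peak Model U at position 4): ranking walks positions 4-5-3-2-1, expanding outward from the peak — single-peaked.
Type 3 (peak Model W at position 5): ranking walks positions 5-4-3-2-1, expanding outward from the peak — single-peaked.
Type 4 (peak Drift at position 2): ranking walks positions 2-3-1-4-5, expanding outward from the peak — single-peaked.
Type 5 (peak Model V at position 3): ranking walks positions 3-2-4-1-5, expanding outward from the peak — single-peaked.
Type 6 (peak Model U at position 4): ranking walks positions 4-3-2-1-5, expanding outward from the peak — single-peaked.
Every ranking is single-peaked on this axis.

yes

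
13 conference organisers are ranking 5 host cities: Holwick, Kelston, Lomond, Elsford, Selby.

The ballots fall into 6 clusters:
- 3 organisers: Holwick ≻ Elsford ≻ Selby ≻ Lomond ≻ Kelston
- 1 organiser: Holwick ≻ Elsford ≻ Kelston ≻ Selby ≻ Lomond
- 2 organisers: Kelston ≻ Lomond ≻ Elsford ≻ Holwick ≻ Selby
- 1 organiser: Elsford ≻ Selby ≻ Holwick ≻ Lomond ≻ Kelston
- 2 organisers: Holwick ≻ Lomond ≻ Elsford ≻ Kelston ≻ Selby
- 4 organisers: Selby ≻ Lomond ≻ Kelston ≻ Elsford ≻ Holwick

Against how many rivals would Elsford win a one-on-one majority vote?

Elsford against each rival (13 organisers):
Elsford vs Holwick: 2+1+4 = 7 for Elsford, 6 for Holwick — Elsford by 7–6.
Elsford–Kelston: Elsford 7–6.
Elsford vs Lomond: Lomond wins 8–5.
Elsford–Selby: Elsford 9–4.
Elsford beats Holwick, Kelston, Selby; loses to Lomond — 3 pairwise wins.

3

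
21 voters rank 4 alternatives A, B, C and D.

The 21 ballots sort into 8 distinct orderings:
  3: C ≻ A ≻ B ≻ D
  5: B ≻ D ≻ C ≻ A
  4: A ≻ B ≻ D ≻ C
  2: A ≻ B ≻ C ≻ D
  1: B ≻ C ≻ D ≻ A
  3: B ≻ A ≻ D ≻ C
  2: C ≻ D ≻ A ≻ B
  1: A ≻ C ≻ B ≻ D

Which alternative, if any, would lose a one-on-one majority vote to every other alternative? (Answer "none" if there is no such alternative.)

none

Head-to-head results (21 voters):
A–B: A 12–9.
A vs C: A preferred on 4+2+3+1 = 10 ballots; C wins 11–10.
A vs D: A is ranked higher on 3+4+2+3+1 = 13 ballots, D on 8. A wins 13–8.
B vs C: B is ranked higher on 5+4+2+1+3 = 15 ballots, C on 6. B wins 15–6.
B vs D: B preferred on 19 ballots; B wins 19–2.
C vs D: D wins 12–9.
No alternative is winless: A beats B; B beats C; C beats A; D beats C. There is no Condorcet loser.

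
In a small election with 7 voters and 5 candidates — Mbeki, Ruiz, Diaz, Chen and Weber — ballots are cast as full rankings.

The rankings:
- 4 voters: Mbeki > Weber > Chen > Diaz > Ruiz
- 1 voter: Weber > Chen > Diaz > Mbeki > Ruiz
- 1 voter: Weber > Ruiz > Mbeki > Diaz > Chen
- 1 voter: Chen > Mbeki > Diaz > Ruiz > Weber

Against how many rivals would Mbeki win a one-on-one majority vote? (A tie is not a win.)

4

Mbeki against each rival (7 voters):
Mbeki vs Ruiz: 4+1+1 = 6 for Mbeki, 1 for Ruiz — Mbeki by 6–1.
Mbeki vs Diaz: Mbeki, 6–1.
Mbeki vs Chen: Mbeki, 5–2.
Mbeki vs Weber: Mbeki preferred on 4+1 = 5 ballots; Mbeki wins 5–2.
Mbeki beats Ruiz, Diaz, Chen, Weber — 4 pairwise wins.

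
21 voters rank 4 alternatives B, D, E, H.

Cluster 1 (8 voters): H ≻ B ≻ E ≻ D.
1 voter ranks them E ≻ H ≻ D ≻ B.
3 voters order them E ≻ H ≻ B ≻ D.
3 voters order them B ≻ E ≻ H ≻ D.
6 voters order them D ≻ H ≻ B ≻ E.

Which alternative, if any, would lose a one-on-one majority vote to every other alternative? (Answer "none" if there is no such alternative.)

D

Pairwise majorities:
B vs D: B, 14–7.
B vs E: B wins 17–4.
B vs H: H wins 18–3.
D vs E: D preferred on 6 ballots; E wins 15–6.
D vs H: H, 15–6.
E vs H: H, 14–7.
D is beaten in every head-to-head and is the Condorcet loser.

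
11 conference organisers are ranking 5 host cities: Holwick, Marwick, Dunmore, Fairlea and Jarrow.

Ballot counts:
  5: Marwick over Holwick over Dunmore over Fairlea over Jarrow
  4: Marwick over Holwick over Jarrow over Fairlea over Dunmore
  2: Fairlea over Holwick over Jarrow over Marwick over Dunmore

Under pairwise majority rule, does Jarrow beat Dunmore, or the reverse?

Ballots ranking Jarrow above Dunmore: 4 + 2 = 6.
Ballots ranking Dunmore above Jarrow: 11 − 6 = 5.
Jarrow wins the head-to-head 6–5.

Jarrow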